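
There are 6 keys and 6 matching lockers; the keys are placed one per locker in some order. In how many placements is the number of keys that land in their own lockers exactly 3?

40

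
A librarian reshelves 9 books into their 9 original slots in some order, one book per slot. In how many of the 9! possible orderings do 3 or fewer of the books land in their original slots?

Sum C(9,i)·!(9-i) for i = 0..3:
  i=0: C(9,0)·!9 = 1·133496 = 133496
  i=1: C(9,1)·!8 = 9·14833 = 133497
  i=2: C(9,2)·!7 = 36·1854 = 66744
  i=3: C(9,3)·!6 = 84·265 = 22260
Total = 355997.

355997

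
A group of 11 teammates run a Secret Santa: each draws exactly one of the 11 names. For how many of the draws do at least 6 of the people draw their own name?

23684

# with exactly i fixed is C(11,i)·!(11-i); sum over i=6..11:
  i=6: C(11,6)·!5 = 462·44 = 20328
  i=7: C(11,7)·!4 = 330·9 = 2970
  i=8: C(11,8)·!3 = 165·2 = 330
  i=9: C(11,9)·!2 = 55·1 = 55
  i=10: C(11,10)·!1 = 11·0 = 0
  i=11: C(11,11)·!0 = 1·1 = 1
Total = 23684.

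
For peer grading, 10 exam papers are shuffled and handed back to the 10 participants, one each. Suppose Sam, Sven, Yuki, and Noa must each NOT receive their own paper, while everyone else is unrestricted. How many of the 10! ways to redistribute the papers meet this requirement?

Let A_j be the event that the j-th constrained one is fixed. By inclusion-exclusion over the 4 events:
Σ_{j=0}^{4} (-1)^j C(4,j)(10-j)!
= C(4,0)·10! - C(4,1)·9! + C(4,2)·8! - C(4,3)·7! + C(4,4)·6!
= 3628800 - 1451520 + 241920 - 20160 + 720
= 2399760

2399760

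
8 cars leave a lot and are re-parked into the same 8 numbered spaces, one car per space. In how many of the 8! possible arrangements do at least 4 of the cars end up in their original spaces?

Sum C(8,i)·!(8-i) for i = 4..8:
  i=4: C(8,4)·!4 = 70·9 = 630
  i=5: C(8,5)·!3 = 56·2 = 112
  i=6: C(8,6)·!2 = 28·1 = 28
  i=7: C(8,7)·!1 = 8·0 = 0
  i=8: C(8,8)·!0 = 1·1 = 1
Total = 771.

771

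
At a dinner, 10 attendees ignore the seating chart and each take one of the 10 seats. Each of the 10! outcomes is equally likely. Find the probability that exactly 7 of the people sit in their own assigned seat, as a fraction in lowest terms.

Favorable outcomes: C(10,7)·!3 = 120·2 = 240.
Total outcomes: 10! = 3628800.
Probability = 240/3628800 = 1/15120.

1/15120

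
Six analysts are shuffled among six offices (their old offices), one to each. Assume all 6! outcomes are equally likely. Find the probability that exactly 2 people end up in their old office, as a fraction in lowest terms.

Favorable outcomes: C(6,2)·!4 = 15·9 = 135.
Total outcomes: 6! = 720.
Probability = 135/720 = 3/16.

3/16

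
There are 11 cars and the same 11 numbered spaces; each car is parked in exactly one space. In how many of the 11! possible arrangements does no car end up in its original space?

14684570

!11 is the nearest integer to 11!/e.
11! = 39916800, and 39916800/e ≈ 14684570.08, so !11 = 14684570.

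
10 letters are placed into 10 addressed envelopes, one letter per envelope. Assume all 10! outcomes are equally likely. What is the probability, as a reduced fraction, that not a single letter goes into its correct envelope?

Favorable outcomes: !10 = 1334961.
Total outcomes: 10! = 3628800.
Probability = 1334961/3628800 = 16481/44800.

16481/44800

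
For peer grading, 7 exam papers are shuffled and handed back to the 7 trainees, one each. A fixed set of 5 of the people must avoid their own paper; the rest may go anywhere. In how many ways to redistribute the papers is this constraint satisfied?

2428

Inclusion-exclusion on the 5 forbidden self-matches:
Σ_{j=0}^{5} (-1)^j C(5,j)(7-j)!
= C(5,0)·7! - C(5,1)·6! + C(5,2)·5! - C(5,3)·4! + C(5,4)·3! - C(5,5)·2!
= 5040 - 3600 + 1200 - 240 + 30 - 2
= 2428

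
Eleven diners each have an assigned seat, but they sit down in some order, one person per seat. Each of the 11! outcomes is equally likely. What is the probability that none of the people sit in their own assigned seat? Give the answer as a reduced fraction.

1468457/3991680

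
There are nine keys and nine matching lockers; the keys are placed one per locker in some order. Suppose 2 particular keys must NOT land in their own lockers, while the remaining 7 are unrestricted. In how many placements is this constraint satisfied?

Let A_j be the event that the j-th constrained one is fixed. By inclusion-exclusion over the 2 events:
Σ_{j=0}^{2} (-1)^j C(2,j)(9-j)!
= C(2,0)·9! - C(2,1)·8! + C(2,2)·7!
= 362880 - 80640 + 5040
= 287280

287280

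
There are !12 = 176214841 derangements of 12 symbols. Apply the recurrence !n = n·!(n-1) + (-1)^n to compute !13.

2290792932

!13 = 13·176214841 - 1 = 2290792932.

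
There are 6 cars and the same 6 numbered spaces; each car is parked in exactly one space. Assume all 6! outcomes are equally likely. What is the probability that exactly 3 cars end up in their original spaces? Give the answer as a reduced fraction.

1/18

Favorable outcomes: C(6,3)·!3 = 20·2 = 40.
Total outcomes: 6! = 720.
Probability = 40/720 = 1/18.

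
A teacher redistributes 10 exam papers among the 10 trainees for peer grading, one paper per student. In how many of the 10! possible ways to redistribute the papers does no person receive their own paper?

1334961

Recurrence: !10 = 9·(!9 + !8).
!10 = 9·(133496 + 14833) = 9·148329 = 1334961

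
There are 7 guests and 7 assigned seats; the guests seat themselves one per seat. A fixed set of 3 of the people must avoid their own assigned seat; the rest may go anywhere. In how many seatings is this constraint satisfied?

3216

Inclusion-exclusion on the 3 forbidden self-matches:
Σ_{j=0}^{3} (-1)^j C(3,j)(7-j)!
= C(3,0)·7! - C(3,1)·6! + C(3,2)·5! - C(3,3)·4!
= 5040 - 2160 + 360 - 24
= 3216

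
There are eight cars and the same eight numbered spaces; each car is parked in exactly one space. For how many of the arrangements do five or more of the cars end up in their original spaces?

141

# with exactly i fixed is C(8,i)·!(8-i); sum over i=5..8:
  i=5: C(8,5)·!3 = 56·2 = 112
  i=6: C(8,6)·!2 = 28·1 = 28
  i=7: C(8,7)·!1 = 8·0 = 0
  i=8: C(8,8)·!0 = 1·1 = 1
Total = 141.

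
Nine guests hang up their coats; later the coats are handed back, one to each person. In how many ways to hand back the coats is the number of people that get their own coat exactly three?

Choose which 3 of the 9 are fixed: C(9,3) = 84.
The other 6 form a derangement: !6 = 265.
Total: 84 × 265 = 22260.

22260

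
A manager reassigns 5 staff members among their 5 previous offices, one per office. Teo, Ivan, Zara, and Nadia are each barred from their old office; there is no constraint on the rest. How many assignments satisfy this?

53

Let A_j be the event that the j-th constrained one is fixed. By inclusion-exclusion over the 4 events:
Σ_{j=0}^{4} (-1)^j C(4,j)(5-j)!
= C(4,0)·5! - C(4,1)·4! + C(4,2)·3! - C(4,3)·2! + C(4,4)·1!
= 120 - 96 + 36 - 8 + 1
= 53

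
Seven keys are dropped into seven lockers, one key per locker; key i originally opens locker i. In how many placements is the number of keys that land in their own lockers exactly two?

924

Pick the 2 fixed positions: C(7,2) = 21 ways.
The remaining 5 must be deranged: !5 = 44.
Total: 21 × 44 = 924.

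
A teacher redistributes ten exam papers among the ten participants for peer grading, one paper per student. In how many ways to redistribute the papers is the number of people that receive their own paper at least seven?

# with exactly i fixed is C(10,i)·!(10-i); sum over i=7..10:
  i=7: C(10,7)·!3 = 120·2 = 240
  i=8: C(10,8)·!2 = 45·1 = 45
  i=9: C(10,9)·!1 = 10·0 = 0
  i=10: C(10,10)·!0 = 1·1 = 1
Total = 286.

286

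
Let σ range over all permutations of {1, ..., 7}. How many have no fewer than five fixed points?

22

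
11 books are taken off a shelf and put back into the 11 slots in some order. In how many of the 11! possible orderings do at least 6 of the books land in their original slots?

23684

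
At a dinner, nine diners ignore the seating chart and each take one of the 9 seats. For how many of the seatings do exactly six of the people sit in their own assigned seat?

168

Pick the 6 fixed positions: C(9,6) = 84 ways.
The remaining 3 must be deranged: !3 = 2.
Total: 84 × 2 = 168.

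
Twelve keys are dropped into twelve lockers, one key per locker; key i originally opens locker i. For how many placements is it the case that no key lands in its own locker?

176214841

Use !n = (n-1)(!(n-1) + !(n-2)).
!12 = 11·(14684570 + 1334961) = 11·16019531 = 176214841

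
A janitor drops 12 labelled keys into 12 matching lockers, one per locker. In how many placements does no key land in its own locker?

Recurrence: !12 = 12·!11 + (-1)^12.
!12 = 12·14684570 + 1 = 176214841

176214841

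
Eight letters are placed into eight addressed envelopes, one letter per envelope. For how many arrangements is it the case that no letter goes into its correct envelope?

14833

Recurrence: !8 = 8·!7 + (-1)^8.
!8 = 8·1854 + 1 = 14833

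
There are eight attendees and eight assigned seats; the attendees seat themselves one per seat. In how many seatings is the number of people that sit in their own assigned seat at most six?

Sum C(8,i)·!(8-i) for i = 0..6:
  i=0: C(8,0)·!8 = 1·14833 = 14833
  i=1: C(8,1)·!7 = 8·1854 = 14832
  i=2: C(8,2)·!6 = 28·265 = 7420
  i=3: C(8,3)·!5 = 56·44 = 2464
  i=4: C(8,4)·!4 = 70·9 = 630
  i=5: C(8,5)·!3 = 56·2 = 112
  i=6: C(8,6)·!2 = 28·1 = 28
Total = 40319.

40319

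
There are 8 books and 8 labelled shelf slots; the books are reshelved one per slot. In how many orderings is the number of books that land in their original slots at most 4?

# with exactly i fixed is C(8,i)·!(8-i); sum over i=0..4:
  i=0: C(8,0)·!8 = 1·14833 = 14833
  i=1: C(8,1)·!7 = 8·1854 = 14832
  i=2: C(8,2)·!6 = 28·265 = 7420
  i=3: C(8,3)·!5 = 56·44 = 2464
  i=4: C(8,4)·!4 = 70·9 = 630
Total = 40179.

40179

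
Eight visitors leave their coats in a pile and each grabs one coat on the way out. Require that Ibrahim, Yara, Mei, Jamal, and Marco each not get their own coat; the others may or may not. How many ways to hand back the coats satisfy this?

Let A_j be the event that the j-th constrained one is fixed. By inclusion-exclusion over the 5 events:
Σ_{j=0}^{5} (-1)^j C(5,j)(8-j)!
= C(5,0)·8! - C(5,1)·7! + C(5,2)·6! - C(5,3)·5! + C(5,4)·4! - C(5,5)·3!
= 40320 - 25200 + 7200 - 1200 + 120 - 6
= 21234

21234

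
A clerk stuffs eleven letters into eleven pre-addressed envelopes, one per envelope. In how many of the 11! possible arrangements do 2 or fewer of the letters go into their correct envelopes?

Sum C(11,i)·!(11-i) for i = 0..2:
  i=0: C(11,0)·!11 = 1·14684570 = 14684570
  i=1: C(11,1)·!10 = 11·1334961 = 14684571
  i=2: C(11,2)·!9 = 55·133496 = 7342280
Total = 36711421.

36711421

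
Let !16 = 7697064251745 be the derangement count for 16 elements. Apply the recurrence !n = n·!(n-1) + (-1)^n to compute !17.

130850092279664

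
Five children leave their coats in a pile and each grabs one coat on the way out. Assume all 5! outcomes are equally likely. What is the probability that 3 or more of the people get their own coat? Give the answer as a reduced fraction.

11/120

Favorable outcomes: Σ_{i≥3} C(5,i)·!(5-i) = 10·1 + 5·0 + 1·1 = 11.
Total outcomes: 5! = 120.
Probability = 11/120 = 11/120.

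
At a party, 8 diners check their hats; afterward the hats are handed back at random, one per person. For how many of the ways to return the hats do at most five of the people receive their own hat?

40291

# with exactly i fixed is C(8,i)·!(8-i); sum over i=0..5:
  i=0: C(8,0)·!8 = 1·14833 = 14833
  i=1: C(8,1)·!7 = 8·1854 = 14832
  i=2: C(8,2)·!6 = 28·265 = 7420
  i=3: C(8,3)·!5 = 56·44 = 2464
  i=4: C(8,4)·!4 = 70·9 = 630
  i=5: C(8,5)·!3 = 56·2 = 112
Total = 40291.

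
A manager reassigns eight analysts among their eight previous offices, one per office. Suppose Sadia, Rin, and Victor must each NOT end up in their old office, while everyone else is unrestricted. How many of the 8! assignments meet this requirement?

Let A_j be the event that the j-th constrained one is fixed. By inclusion-exclusion over the 3 events:
Σ_{j=0}^{3} (-1)^j C(3,j)(8-j)!
= C(3,0)·8! - C(3,1)·7! + C(3,2)·6! - C(3,3)·5!
= 40320 - 15120 + 2160 - 120
= 27240

27240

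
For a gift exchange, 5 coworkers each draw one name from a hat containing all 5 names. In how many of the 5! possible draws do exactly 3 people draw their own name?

10

Choose which 3 of the 5 are fixed: C(5,3) = 10.
The other 2 form a derangement: !2 = 1.
Total: 10 × 1 = 10.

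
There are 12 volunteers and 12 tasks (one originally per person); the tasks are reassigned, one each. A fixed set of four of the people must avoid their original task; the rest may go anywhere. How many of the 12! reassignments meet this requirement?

339696000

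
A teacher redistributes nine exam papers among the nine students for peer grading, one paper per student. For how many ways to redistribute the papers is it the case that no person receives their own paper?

133496

!9 is the nearest integer to 9!/e.
9! = 362880, and 362880/e ≈ 133496.09, so !9 = 133496.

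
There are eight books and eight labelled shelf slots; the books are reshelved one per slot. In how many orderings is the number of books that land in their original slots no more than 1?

# with exactly i fixed is C(8,i)·!(8-i); sum over i=0..1:
  i=0: C(8,0)·!8 = 1·14833 = 14833
  i=1: C(8,1)·!7 = 8·1854 = 14832
Total = 29665.

29665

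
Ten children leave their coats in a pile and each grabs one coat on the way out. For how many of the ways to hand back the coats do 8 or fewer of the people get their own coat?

3628799

# with exactly i fixed is C(10,i)·!(10-i); sum over i=0..8:
  i=0: C(10,0)·!10 = 1·1334961 = 1334961
  i=1: C(10,1)·!9 = 10·133496 = 1334960
  i=2: C(10,2)·!8 = 45·14833 = 667485
  i=3: C(10,3)·!7 = 120·1854 = 222480
  i=4: C(10,4)·!6 = 210·265 = 55650
  i=5: C(10,5)·!5 = 252·44 = 11088
  i=6: C(10,6)·!4 = 210·9 = 1890
  i=7: C(10,7)·!3 = 120·2 = 240
  i=8: C(10,8)·!2 = 45·1 = 45
Total = 3628799.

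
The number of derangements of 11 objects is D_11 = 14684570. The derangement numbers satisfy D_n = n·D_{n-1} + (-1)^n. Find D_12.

D_12 = 12·14684570 + 1 = 176214841.

176214841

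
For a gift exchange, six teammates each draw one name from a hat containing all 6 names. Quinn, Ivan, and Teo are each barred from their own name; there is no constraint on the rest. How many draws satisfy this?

Inclusion-exclusion on the 3 forbidden self-matches:
Σ_{j=0}^{3} (-1)^j C(3,j)(6-j)!
= C(3,0)·6! - C(3,1)·5! + C(3,2)·4! - C(3,3)·3!
= 720 - 360 + 72 - 6
= 426

426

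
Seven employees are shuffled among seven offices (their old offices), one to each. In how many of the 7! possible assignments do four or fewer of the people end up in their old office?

# with exactly i fixed is C(7,i)·!(7-i); sum over i=0..4:
  i=0: C(7,0)·!7 = 1·1854 = 1854
  i=1: C(7,1)·!6 = 7·265 = 1855
  i=2: C(7,2)·!5 = 21·44 = 924
  i=3: C(7,3)·!4 = 35·9 = 315
  i=4: C(7,4)·!3 = 35·2 = 70
Total = 5018.

5018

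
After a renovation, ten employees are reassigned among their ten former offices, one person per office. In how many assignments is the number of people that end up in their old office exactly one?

1334960

Pick the single fixed position: C(10,1) = 10 ways.
The remaining 9 must be deranged: !9 = 133496.
Total: 10 × 133496 = 1334960.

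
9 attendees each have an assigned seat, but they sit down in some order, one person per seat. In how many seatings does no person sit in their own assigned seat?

133496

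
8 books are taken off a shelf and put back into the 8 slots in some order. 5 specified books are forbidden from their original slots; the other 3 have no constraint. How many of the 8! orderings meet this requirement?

Inclusion-exclusion on the 5 forbidden self-matches:
Σ_{j=0}^{5} (-1)^j C(5,j)(8-j)!
= C(5,0)·8! - C(5,1)·7! + C(5,2)·6! - C(5,3)·5! + C(5,4)·4! - C(5,5)·3!
= 40320 - 25200 + 7200 - 1200 + 120 - 6
= 21234

21234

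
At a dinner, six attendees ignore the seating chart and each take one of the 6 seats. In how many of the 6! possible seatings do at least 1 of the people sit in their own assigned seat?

455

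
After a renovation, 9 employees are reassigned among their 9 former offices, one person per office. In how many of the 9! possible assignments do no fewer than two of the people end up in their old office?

95887

# with exactly i fixed is C(9,i)·!(9-i); sum over i=2..9:
  i=2: C(9,2)·!7 = 36·1854 = 66744
  i=3: C(9,3)·!6 = 84·265 = 22260
  i=4: C(9,4)·!5 = 126·44 = 5544
  i=5: C(9,5)·!4 = 126·9 = 1134
  i=6: C(9,6)·!3 = 84·2 = 168
  i=7: C(9,7)·!2 = 36·1 = 36
  i=8: C(9,8)·!1 = 9·0 = 0
  i=9: C(9,9)·!0 = 1·1 = 1
Total = 95887.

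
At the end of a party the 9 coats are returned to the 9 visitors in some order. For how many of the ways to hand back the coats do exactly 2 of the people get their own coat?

66744

Choose which 2 of the 9 are fixed: C(9,2) = 36.
The other 7 form a derangement: !7 = 1854.
Total: 36 × 1854 = 66744.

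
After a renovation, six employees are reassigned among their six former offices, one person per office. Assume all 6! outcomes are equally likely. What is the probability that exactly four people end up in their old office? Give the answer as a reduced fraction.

Favorable outcomes: C(6,4)·!2 = 15·1 = 15.
Total outcomes: 6! = 720.
Probability = 15/720 = 1/48.

1/48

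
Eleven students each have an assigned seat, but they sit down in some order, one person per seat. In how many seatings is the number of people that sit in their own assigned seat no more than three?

Sum C(11,i)·!(11-i) for i = 0..3:
  i=0: C(11,0)·!11 = 1·14684570 = 14684570
  i=1: C(11,1)·!10 = 11·1334961 = 14684571
  i=2: C(11,2)·!9 = 55·133496 = 7342280
  i=3: C(11,3)·!8 = 165·14833 = 2447445
Total = 39158866.

39158866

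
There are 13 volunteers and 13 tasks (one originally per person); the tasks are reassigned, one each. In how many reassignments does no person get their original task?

2290792932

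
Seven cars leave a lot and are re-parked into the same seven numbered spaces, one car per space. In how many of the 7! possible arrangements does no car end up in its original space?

1854

The subfactorial !7 = [7!/e] (nearest integer).
7! = 5040, and 5040/e ≈ 1854.11, so !7 = 1854.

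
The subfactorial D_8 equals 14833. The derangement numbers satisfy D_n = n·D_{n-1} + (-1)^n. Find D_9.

133496

D_9 = 9·14833 - 1 = 133496.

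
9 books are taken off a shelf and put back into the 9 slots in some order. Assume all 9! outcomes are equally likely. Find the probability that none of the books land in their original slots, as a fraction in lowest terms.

Favorable outcomes: !9 = 133496.
Total outcomes: 9! = 362880.
Probability = 133496/362880 = 16687/45360.

16687/45360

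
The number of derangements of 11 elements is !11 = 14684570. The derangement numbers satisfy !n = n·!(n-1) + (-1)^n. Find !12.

!12 = 12·14684570 + 1 = 176214841.

176214841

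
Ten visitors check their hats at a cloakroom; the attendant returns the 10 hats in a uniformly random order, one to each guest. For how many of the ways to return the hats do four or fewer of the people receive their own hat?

3615536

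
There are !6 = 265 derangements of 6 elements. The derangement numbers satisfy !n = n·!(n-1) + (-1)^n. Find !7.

1854

!7 = 7·265 - 1 = 1854.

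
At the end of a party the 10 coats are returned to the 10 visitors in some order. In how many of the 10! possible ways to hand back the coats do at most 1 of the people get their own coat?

# with exactly i fixed is C(10,i)·!(10-i); sum over i=0..1:
  i=0: C(10,0)·!10 = 1·1334961 = 1334961
  i=1: C(10,1)·!9 = 10·133496 = 1334960
Total = 2669921.

2669921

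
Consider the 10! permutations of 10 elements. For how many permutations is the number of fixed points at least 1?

2293839

Sum C(10,i)·!(10-i) for i = 1..10:
  i=1: C(10,1)·!9 = 10·133496 = 1334960
  i=2: C(10,2)·!8 = 45·14833 = 667485
  i=3: C(10,3)·!7 = 120·1854 = 222480
  i=4: C(10,4)·!6 = 210·265 = 55650
  i=5: C(10,5)·!5 = 252·44 = 11088
  i=6: C(10,6)·!4 = 210·9 = 1890
  i=7: C(10,7)·!3 = 120·2 = 240
  i=8: C(10,8)·!2 = 45·1 = 45
  i=9: C(10,9)·!1 = 10·0 = 0
  i=10: C(10,10)·!0 = 1·1 = 1
Total = 2293839.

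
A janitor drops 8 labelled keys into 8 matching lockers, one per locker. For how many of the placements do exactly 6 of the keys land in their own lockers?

Choose which 6 of the 8 are fixed: C(8,6) = 28.
The remaining 2 must be deranged: !2 = 1.
Total: 28 × 1 = 28.

28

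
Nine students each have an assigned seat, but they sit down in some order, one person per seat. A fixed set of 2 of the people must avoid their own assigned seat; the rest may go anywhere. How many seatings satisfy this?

Let A_j be the event that the j-th constrained one is fixed. By inclusion-exclusion over the 2 events:
Σ_{j=0}^{2} (-1)^j C(2,j)(9-j)!
= C(2,0)·9! - C(2,1)·8! + C(2,2)·7!
= 362880 - 80640 + 5040
= 287280

287280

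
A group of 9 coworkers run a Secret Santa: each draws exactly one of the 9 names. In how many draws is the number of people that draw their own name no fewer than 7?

37

# with exactly i fixed is C(9,i)·!(9-i); sum over i=7..9:
  i=7: C(9,7)·!2 = 36·1 = 36
  i=8: C(9,8)·!1 = 9·0 = 0
  i=9: C(9,9)·!0 = 1·1 = 1
Total = 37.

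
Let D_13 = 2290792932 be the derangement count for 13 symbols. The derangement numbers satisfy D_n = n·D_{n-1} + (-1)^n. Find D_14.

D_14 = 14·2290792932 + 1 = 32071101049.

32071101049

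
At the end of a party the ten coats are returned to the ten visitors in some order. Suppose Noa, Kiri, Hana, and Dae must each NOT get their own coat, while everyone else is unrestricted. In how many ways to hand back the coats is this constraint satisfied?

2399760

Inclusion-exclusion on the 4 forbidden self-matches:
Σ_{j=0}^{4} (-1)^j C(4,j)(10-j)!
= C(4,0)·10! - C(4,1)·9! + C(4,2)·8! - C(4,3)·7! + C(4,4)·6!
= 3628800 - 1451520 + 241920 - 20160 + 720
= 2399760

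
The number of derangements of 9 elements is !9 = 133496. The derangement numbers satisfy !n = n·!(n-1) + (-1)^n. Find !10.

1334961

!10 = 10·133496 + 1 = 1334961.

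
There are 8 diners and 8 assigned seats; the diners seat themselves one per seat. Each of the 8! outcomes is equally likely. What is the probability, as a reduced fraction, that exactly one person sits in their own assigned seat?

103/280

Favorable outcomes: C(8,1)·!7 = 8·1854 = 14832.
Total outcomes: 8! = 40320.
Probability = 14832/40320 = 103/280.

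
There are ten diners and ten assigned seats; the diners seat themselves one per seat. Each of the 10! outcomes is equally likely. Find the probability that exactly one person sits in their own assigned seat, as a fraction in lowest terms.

16687/45360

Favorable outcomes: C(10,1)·!9 = 10·133496 = 1334960.
Total outcomes: 10! = 3628800.
Probability = 1334960/3628800 = 16687/45360.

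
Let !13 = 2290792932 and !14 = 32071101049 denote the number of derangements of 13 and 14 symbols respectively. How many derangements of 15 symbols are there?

!15 = (15-1)·(!14 + !13) = 14·(32071101049 + 2290792932) = 14·34361893981 = 481066515734.

481066515734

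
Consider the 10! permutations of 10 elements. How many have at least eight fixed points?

# with exactly i fixed is C(10,i)·!(10-i); sum over i=8..10:
  i=8: C(10,8)·!2 = 45·1 = 45
  i=9: C(10,9)·!1 = 10·0 = 0
  i=10: C(10,10)·!0 = 1·1 = 1
Total = 46.

46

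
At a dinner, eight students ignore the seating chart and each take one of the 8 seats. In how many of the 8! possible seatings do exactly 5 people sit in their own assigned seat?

Choose which 5 of the 8 are fixed: C(8,5) = 56.
The other 3 form a derangement: !3 = 2.
Total: 56 × 2 = 112.

112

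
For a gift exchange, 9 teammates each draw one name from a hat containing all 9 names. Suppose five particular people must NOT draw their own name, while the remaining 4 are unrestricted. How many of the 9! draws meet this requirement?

205056

Let A_j be the event that the j-th constrained one is fixed. By inclusion-exclusion over the 5 events:
Σ_{j=0}^{5} (-1)^j C(5,j)(9-j)!
= C(5,0)·9! - C(5,1)·8! + C(5,2)·7! - C(5,3)·6! + C(5,4)·5! - C(5,5)·4!
= 362880 - 201600 + 50400 - 7200 + 600 - 24
= 205056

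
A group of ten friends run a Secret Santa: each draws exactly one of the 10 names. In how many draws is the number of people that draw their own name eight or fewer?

# with exactly i fixed is C(10,i)·!(10-i); sum over i=0..8:
  i=0: C(10,0)·!10 = 1·1334961 = 1334961
  i=1: C(10,1)·!9 = 10·133496 = 1334960
  i=2: C(10,2)·!8 = 45·14833 = 667485
  i=3: C(10,3)·!7 = 120·1854 = 222480
  i=4: C(10,4)·!6 = 210·265 = 55650
  i=5: C(10,5)·!5 = 252·44 = 11088
  i=6: C(10,6)·!4 = 210·9 = 1890
  i=7: C(10,7)·!3 = 120·2 = 240
  i=8: C(10,8)·!2 = 45·1 = 45
Total = 3628799.

3628799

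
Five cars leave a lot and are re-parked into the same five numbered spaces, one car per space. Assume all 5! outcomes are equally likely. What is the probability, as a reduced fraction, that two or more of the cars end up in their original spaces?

Favorable outcomes: Σ_{i≥2} C(5,i)·!(5-i) = 10·2 + 10·1 + 5·0 + 1·1 = 31.
Total outcomes: 5! = 120.
Probability = 31/120 = 31/120.

31/120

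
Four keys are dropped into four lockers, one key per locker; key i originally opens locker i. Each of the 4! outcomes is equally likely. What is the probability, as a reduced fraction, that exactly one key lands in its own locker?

Favorable outcomes: C(4,1)·!3 = 4·2 = 8.
Total outcomes: 4! = 24.
Probability = 8/24 = 1/3.

1/3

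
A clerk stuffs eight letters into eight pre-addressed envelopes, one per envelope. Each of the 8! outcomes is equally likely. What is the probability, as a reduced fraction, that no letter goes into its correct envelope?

2119/5760

Favorable outcomes: !8 = 14833.
Total outcomes: 8! = 40320.
Probability = 14833/40320 = 2119/5760.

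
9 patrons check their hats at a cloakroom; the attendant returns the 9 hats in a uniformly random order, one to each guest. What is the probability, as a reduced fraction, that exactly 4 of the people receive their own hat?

11/720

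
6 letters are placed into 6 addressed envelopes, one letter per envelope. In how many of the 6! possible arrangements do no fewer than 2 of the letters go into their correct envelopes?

# with exactly i fixed is C(6,i)·!(6-i); sum over i=2..6:
  i=2: C(6,2)·!4 = 15·9 = 135
  i=3: C(6,3)·!3 = 20·2 = 40
  i=4: C(6,4)·!2 = 15·1 = 15
  i=5: C(6,5)·!1 = 6·0 = 0
  i=6: C(6,6)·!0 = 1·1 = 1
Total = 191.

191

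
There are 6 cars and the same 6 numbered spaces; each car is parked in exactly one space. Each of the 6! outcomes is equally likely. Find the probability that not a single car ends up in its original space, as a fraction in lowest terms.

Favorable outcomes: !6 = 265.
Total outcomes: 6! = 720.
Probability = 265/720 = 53/144.

53/144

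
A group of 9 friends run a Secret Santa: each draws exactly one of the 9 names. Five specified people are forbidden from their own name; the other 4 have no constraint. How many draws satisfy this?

Inclusion-exclusion on the 5 forbidden self-matches:
Σ_{j=0}^{5} (-1)^j C(5,j)(9-j)!
= C(5,0)·9! - C(5,1)·8! + C(5,2)·7! - C(5,3)·6! + C(5,4)·5! - C(5,5)·4!
= 362880 - 201600 + 50400 - 7200 + 600 - 24
= 205056

205056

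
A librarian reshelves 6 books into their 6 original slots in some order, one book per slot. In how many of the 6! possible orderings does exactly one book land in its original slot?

Pick the single fixed position: C(6,1) = 6 ways.
The remaining 5 must be deranged: !5 = 44.
Total: 6 × 44 = 264.

264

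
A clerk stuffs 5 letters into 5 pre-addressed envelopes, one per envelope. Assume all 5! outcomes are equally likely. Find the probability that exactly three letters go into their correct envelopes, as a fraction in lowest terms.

1/12

Favorable outcomes: C(5,3)·!2 = 10·1 = 10.
Total outcomes: 5! = 120.
Probability = 10/120 = 1/12.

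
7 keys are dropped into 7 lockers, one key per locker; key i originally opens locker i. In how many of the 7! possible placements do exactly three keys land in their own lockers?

Pick the 3 fixed positions: C(7,3) = 35 ways.
The remaining 4 must be deranged: !4 = 9.
Total: 35 × 9 = 315.

315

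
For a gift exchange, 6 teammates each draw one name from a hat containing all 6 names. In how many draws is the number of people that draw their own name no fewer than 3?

56

# with exactly i fixed is C(6,i)·!(6-i); sum over i=3..6:
  i=3: C(6,3)·!3 = 20·2 = 40
  i=4: C(6,4)·!2 = 15·1 = 15
  i=5: C(6,5)·!1 = 6·0 = 0
  i=6: C(6,6)·!0 = 1·1 = 1
Total = 56.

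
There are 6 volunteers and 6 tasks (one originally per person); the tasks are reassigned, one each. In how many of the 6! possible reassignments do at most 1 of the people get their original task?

529

Sum C(6,i)·!(6-i) for i = 0..1:
  i=0: C(6,0)·!6 = 1·265 = 265
  i=1: C(6,1)·!5 = 6·44 = 264
Total = 529.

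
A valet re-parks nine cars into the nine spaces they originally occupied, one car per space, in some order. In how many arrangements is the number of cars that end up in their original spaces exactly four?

5544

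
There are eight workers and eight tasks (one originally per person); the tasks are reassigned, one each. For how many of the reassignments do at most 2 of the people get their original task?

37085

Sum C(8,i)·!(8-i) for i = 0..2:
  i=0: C(8,0)·!8 = 1·14833 = 14833
  i=1: C(8,1)·!7 = 8·1854 = 14832
  i=2: C(8,2)·!6 = 28·265 = 7420
Total = 37085.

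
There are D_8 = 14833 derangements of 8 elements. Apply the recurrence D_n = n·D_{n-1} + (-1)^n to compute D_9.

133496

D_9 = 9·14833 - 1 = 133496.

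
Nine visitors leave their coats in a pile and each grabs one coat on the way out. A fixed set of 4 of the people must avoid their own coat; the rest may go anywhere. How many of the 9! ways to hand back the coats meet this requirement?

229080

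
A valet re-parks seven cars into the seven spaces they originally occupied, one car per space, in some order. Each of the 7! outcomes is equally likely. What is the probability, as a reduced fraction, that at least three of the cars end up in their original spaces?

407/5040

Favorable outcomes: Σ_{i≥3} C(7,i)·!(7-i) = 35·9 + 35·2 + 21·1 + 7·0 + 1·1 = 407.
Total outcomes: 7! = 5040.
Probability = 407/5040 = 407/5040.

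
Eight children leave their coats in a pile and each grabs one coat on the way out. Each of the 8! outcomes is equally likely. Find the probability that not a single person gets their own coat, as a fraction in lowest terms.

2119/5760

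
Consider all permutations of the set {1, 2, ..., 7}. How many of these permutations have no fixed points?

1854

!7 = 7! · Σ_{k=0}^{7} (-1)^k/k!
= 7! - 7!/1! + 7!/2! - 7!/3! + 7!/4! - 7!/5! + 7!/6! - 7!/7!
= 5040 - 5040 + 2520 - 840 + 210 - 42 + 7 - 1
= 1854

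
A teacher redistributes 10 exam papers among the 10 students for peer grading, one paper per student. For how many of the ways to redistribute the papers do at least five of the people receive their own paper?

# with exactly i fixed is C(10,i)·!(10-i); sum over i=5..10:
  i=5: C(10,5)·!5 = 252·44 = 11088
  i=6: C(10,6)·!4 = 210·9 = 1890
  i=7: C(10,7)·!3 = 120·2 = 240
  i=8: C(10,8)·!2 = 45·1 = 45
  i=9: C(10,9)·!1 = 10·0 = 0
  i=10: C(10,10)·!0 = 1·1 = 1
Total = 13264.

13264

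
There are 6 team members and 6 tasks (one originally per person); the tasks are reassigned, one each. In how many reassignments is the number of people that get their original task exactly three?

40

Choose which 3 of the 6 are fixed: C(6,3) = 20.
The other 3 form a derangement: !3 = 2.
Total: 20 × 2 = 40.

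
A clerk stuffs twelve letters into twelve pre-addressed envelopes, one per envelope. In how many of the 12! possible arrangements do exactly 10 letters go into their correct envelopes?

66

Choose which 10 of the 12 are fixed: C(12,10) = 66.
The remaining 2 must be deranged: !2 = 1.
Total: 66 × 1 = 66.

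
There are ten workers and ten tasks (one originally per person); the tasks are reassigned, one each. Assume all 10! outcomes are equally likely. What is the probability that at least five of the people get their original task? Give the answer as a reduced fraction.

829/226800

Favorable outcomes: Σ_{i≥5} C(10,i)·!(10-i) = 252·44 + 210·9 + 120·2 + 45·1 + 10·0 + 1·1 = 13264.
Total outcomes: 10! = 3628800.
Probability = 13264/3628800 = 829/226800.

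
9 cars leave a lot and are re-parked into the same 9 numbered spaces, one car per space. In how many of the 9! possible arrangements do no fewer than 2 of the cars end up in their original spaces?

95887

Sum C(9,i)·!(9-i) for i = 2..9:
  i=2: C(9,2)·!7 = 36·1854 = 66744
  i=3: C(9,3)·!6 = 84·265 = 22260
  i=4: C(9,4)·!5 = 126·44 = 5544
  i=5: C(9,5)·!4 = 126·9 = 1134
  i=6: C(9,6)·!3 = 84·2 = 168
  i=7: C(9,7)·!2 = 36·1 = 36
  i=8: C(9,8)·!1 = 9·0 = 0
  i=9: C(9,9)·!0 = 1·1 = 1
Total = 95887.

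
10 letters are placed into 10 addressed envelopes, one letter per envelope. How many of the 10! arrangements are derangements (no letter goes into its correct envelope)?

1334961

Use !n = (n-1)(!(n-1) + !(n-2)).
!10 = 9·(133496 + 14833) = 9·148329 = 1334961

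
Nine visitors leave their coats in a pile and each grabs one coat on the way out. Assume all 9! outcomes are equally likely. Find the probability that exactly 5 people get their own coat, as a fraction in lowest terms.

1/320

Favorable outcomes: C(9,5)·!4 = 126·9 = 1134.
Total outcomes: 9! = 362880.
Probability = 1134/362880 = 1/320.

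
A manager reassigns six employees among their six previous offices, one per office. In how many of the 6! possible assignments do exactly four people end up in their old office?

15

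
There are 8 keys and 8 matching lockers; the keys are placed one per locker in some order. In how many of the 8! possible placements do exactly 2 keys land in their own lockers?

Pick the 2 fixed positions: C(8,2) = 28 ways.
The other 6 form a derangement: !6 = 265.
Total: 28 × 265 = 7420.

7420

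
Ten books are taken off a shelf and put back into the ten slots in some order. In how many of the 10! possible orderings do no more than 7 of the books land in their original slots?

3628754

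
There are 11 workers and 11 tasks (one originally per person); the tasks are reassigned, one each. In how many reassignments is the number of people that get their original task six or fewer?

39913444

Sum C(11,i)·!(11-i) for i = 0..6:
  i=0: C(11,0)·!11 = 1·14684570 = 14684570
  i=1: C(11,1)·!10 = 11·1334961 = 14684571
  i=2: C(11,2)·!9 = 55·133496 = 7342280
  i=3: C(11,3)·!8 = 165·14833 = 2447445
  i=4: C(11,4)·!7 = 330·1854 = 611820
  i=5: C(11,5)·!6 = 462·265 = 122430
  i=6: C(11,6)·!5 = 462·44 = 20328
Total = 39913444.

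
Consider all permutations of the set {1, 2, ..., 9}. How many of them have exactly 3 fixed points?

22260

Pick the 3 fixed positions: C(9,3) = 84 ways.
The remaining 6 must be deranged: !6 = 265.
Total: 84 × 265 = 22260.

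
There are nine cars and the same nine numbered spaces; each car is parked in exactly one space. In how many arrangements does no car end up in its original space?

The number of derangements of 9 is !9 = Σ_{k=0}^{9} (-1)^k·9!/k!
= 9! - 9!/1! + 9!/2! - 9!/3! + 9!/4! - 9!/5! + 9!/6! - 9!/7! + 9!/8! - 9!/9!
= 362880 - 362880 + 181440 - 60480 + 15120 - 3024 + 504 - 72 + 9 - 1
= 133496

133496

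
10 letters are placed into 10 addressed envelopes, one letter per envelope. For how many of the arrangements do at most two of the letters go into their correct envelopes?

3337406

Sum C(10,i)·!(10-i) for i = 0..2:
  i=0: C(10,0)·!10 = 1·1334961 = 1334961
  i=1: C(10,1)·!9 = 10·133496 = 1334960
  i=2: C(10,2)·!8 = 45·14833 = 667485
Total = 3337406.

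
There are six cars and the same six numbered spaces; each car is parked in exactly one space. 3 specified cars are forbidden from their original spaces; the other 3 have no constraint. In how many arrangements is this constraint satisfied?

426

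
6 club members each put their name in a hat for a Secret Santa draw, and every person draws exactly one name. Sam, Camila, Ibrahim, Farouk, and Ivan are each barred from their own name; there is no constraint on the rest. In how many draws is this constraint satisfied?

Inclusion-exclusion on the 5 forbidden self-matches:
Σ_{j=0}^{5} (-1)^j C(5,j)(6-j)!
= C(5,0)·6! - C(5,1)·5! + C(5,2)·4! - C(5,3)·3! + C(5,4)·2! - C(5,5)·1!
= 720 - 600 + 240 - 60 + 10 - 1
= 309

309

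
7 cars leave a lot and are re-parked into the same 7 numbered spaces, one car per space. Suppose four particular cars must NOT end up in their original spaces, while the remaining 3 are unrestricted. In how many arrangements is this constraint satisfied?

2790

Inclusion-exclusion on the 4 forbidden self-matches:
Σ_{j=0}^{4} (-1)^j C(4,j)(7-j)!
= C(4,0)·7! - C(4,1)·6! + C(4,2)·5! - C(4,3)·4! + C(4,4)·3!
= 5040 - 2880 + 720 - 96 + 6
= 2790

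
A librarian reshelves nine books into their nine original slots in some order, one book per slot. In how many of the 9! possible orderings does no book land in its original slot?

By inclusion-exclusion, !9 = Σ (-1)^k · 9!/k! for k=0..9
= 9! - 9!/1! + 9!/2! - 9!/3! + 9!/4! - 9!/5! + 9!/6! - 9!/7! + 9!/8! - 9!/9!
= 362880 - 362880 + 181440 - 60480 + 15120 - 3024 + 504 - 72 + 9 - 1
= 133496

133496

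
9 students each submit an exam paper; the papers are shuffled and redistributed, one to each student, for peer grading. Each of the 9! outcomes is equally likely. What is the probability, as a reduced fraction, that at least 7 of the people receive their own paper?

Favorable outcomes: Σ_{i≥7} C(9,i)·!(9-i) = 36·1 + 9·0 + 1·1 = 37.
Total outcomes: 9! = 362880.
Probability = 37/362880 = 37/362880.

37/362880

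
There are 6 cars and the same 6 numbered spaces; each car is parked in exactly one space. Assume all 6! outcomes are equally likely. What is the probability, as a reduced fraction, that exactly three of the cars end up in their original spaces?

Favorable outcomes: C(6,3)·!3 = 20·2 = 40.
Total outcomes: 6! = 720.
Probability = 40/720 = 1/18.

1/18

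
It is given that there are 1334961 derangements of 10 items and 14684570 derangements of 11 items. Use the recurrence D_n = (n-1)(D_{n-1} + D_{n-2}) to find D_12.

D_12 = (12-1)·(D_11 + D_10) = 11·(14684570 + 1334961) = 11·16019531 = 176214841.

176214841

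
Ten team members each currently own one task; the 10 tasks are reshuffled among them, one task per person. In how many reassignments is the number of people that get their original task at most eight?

3628799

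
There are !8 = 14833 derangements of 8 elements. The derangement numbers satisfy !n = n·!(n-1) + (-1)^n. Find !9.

133496

!9 = 9·14833 - 1 = 133496.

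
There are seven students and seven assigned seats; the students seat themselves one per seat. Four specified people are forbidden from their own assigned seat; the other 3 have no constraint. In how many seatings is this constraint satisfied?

Let A_j be the event that the j-th constrained one is fixed. By inclusion-exclusion over the 4 events:
Σ_{j=0}^{4} (-1)^j C(4,j)(7-j)!
= C(4,0)·7! - C(4,1)·6! + C(4,2)·5! - C(4,3)·4! + C(4,4)·3!
= 5040 - 2880 + 720 - 96 + 6
= 2790

2790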